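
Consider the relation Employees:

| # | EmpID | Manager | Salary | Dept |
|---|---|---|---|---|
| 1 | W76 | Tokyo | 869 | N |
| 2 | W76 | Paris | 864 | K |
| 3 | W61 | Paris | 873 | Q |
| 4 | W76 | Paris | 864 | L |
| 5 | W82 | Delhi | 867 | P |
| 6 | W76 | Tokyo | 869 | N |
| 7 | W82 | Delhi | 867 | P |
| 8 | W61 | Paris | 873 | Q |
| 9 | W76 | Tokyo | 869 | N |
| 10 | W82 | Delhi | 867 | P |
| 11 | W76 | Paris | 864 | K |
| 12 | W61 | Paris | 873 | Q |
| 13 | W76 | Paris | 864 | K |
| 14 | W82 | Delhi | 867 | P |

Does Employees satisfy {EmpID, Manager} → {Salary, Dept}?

No

(EmpID=W76, Manager=Tokyo): rows 1, 6, 9 → {Salary,Dept} = (869, N), (869, N), (869, N) ✓
(EmpID=W76, Manager=Paris): rows 2, 4, 11, 13 → {Salary,Dept} takes values {(864, K), (864, L)} — violation
(EmpID=W61, Manager=Paris): rows 3, 8, 12 → {Salary,Dept} = (873, Q), (873, Q), (873, Q) ✓
(EmpID=W82, Manager=Delhi): rows 5, 7, 10, 14 → {Salary,Dept} = (867, P), (867, P), (867, P), (867, P) ✓
Two rows agree on {EmpID, Manager} but differ on {Salary, Dept}, so {EmpID, Manager} → {Salary, Dept} does not hold.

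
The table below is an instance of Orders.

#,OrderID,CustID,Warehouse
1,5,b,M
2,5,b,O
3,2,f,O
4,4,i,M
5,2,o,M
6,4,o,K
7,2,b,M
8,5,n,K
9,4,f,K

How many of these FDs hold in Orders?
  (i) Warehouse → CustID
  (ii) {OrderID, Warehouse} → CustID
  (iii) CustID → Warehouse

0

(i) Warehouse → CustID: Warehouse=M: rows 1, 4, 5, 7 → CustID takes values {b, i, o} — violation; Warehouse=O: rows 2, 3 → CustID takes values {b, f} — violation; Warehouse=K: rows 6, 8, 9 → CustID takes values {o, n, f} — violation — fails.
(ii) {OrderID, Warehouse} → CustID: (OrderID=2, Warehouse=M): rows 5, 7 → CustID takes values {o, b} — violation; (OrderID=4, Warehouse=K): rows 6, 9 → CustID takes values {o, f} — violation — fails.
(iii) CustID → Warehouse: CustID=b: rows 1, 2, 7 → Warehouse takes values {M, O} — violation; CustID=f: rows 3, 9 → Warehouse takes values {O, K} — violation; CustID=o: rows 5, 6 → Warehouse takes values {M, K} — violation — fails.
None of the 3 dependencies hold.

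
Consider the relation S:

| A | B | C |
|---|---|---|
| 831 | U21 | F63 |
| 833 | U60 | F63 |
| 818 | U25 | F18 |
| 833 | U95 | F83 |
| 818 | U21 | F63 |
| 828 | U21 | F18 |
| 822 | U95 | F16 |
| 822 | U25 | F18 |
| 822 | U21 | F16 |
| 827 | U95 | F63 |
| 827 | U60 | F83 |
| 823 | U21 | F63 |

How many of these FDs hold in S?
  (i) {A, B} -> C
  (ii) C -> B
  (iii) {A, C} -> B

1

(i) {A, B} -> C: every LHS value maps to a single RHS value — holds.
(ii) C -> B: C=F63: 5 rows → B takes values {U21, U60, U95} — violation; C=F18: 3 rows → B takes values {U25, U21} — violation; C=F83: 2 rows → B takes values {U95, U60} — violation; C=F16: 2 rows → B takes values {U95, U21} — violation — fails.
(iii) {A, C} -> B: (A=822, C=F16): 2 rows → B takes values {U95, U21} — violation — fails.
1 of the 3 dependencies holds.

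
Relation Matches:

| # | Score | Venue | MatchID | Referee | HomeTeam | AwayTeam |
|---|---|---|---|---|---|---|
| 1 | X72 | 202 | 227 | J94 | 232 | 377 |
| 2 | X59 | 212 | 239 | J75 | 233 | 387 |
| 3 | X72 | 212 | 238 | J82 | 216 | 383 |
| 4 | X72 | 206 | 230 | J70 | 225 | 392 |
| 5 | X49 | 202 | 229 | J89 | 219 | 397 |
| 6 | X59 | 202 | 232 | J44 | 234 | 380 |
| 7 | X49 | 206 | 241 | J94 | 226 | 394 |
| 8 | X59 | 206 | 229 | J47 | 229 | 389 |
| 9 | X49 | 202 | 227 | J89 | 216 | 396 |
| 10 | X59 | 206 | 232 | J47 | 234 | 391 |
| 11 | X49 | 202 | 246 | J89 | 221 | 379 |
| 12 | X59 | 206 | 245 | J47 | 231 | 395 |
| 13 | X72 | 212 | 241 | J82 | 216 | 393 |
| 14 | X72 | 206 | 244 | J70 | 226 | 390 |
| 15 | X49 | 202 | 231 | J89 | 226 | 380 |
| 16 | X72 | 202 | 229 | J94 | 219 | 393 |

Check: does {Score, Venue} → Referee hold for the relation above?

Yes

(Score=X72, Venue=202): rows 1, 16 → Referee = J94, J94 ✓
(Score=X59, Venue=212): row 2 → Referee = J75 ✓
(Score=X72, Venue=212): rows 3, 13 → Referee = J82, J82 ✓
(Score=X72, Venue=206): rows 4, 14 → Referee = J70, J70 ✓
(Score=X49, Venue=202): rows 5, 9, 11, 15 → Referee = J89, J89, J89, J89 ✓
(Score=X59, Venue=202): row 6 → Referee = J44 ✓
(Score=X49, Venue=206): row 7 → Referee = J94 ✓
(Score=X59, Venue=206): rows 8, 10, 12 → Referee = J47, J47, J47 ✓
Every {Score, Venue} value is associated with a single Referee value, so {Score, Venue} → Referee holds.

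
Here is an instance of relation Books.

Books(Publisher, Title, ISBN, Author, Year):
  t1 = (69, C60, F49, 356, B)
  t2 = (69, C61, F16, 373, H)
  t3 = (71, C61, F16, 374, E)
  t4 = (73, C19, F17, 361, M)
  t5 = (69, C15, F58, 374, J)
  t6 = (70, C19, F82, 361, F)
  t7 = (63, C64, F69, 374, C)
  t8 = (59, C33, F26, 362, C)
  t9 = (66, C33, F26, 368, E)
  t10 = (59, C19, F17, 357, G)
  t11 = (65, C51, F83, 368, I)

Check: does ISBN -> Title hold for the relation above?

Yes

ISBN=F49: row 1 → Title = C60 ✓
ISBN=F16: rows 2, 3 → Title = C61, C61 ✓
ISBN=F17: rows 4, 10 → Title = C19, C19 ✓
ISBN=F58: row 5 → Title = C15 ✓
ISBN=F82: row 6 → Title = C19 ✓
ISBN=F69: row 7 → Title = C64 ✓
ISBN=F26: rows 8, 9 → Title = C33, C33 ✓
ISBN=F83: row 11 → Title = C51 ✓
Every ISBN value is associated with a single Title value, so ISBN -> Title holds.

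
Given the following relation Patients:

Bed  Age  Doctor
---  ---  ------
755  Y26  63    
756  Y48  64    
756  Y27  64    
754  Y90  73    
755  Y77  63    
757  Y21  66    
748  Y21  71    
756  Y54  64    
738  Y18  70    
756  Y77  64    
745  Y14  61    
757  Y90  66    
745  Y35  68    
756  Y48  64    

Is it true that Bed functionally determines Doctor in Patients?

Bed=755: 2 rows → Doctor = 63, 63 ✓
Bed=756: 5 rows → Doctor = 64, 64, 64, 64, 64 ✓
Bed=754: 1 row → Doctor = 73 ✓
Bed=757: 2 rows → Doctor = 66, 66 ✓
Bed=748: 1 row → Doctor = 71 ✓
Bed=738: 1 row → Doctor = 70 ✓
Bed=745: 2 rows → Doctor takes values {61, 68} — violation
Two rows agree on Bed but differ on Doctor, so Bed → Doctor does not hold.

No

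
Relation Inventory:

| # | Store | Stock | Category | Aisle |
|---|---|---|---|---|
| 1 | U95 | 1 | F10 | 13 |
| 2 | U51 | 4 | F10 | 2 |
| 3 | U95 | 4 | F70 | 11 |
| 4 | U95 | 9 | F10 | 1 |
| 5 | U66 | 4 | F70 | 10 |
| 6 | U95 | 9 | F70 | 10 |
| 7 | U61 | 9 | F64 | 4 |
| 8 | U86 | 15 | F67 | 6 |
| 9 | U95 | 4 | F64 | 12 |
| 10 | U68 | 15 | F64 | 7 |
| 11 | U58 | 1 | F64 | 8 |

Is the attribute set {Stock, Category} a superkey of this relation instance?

Rows 3 and 5 have the same {Stock, Category} value (Stock=4, Category=F70) but are distinct tuples, so {Stock, Category} does not determine every attribute — not a superkey.

No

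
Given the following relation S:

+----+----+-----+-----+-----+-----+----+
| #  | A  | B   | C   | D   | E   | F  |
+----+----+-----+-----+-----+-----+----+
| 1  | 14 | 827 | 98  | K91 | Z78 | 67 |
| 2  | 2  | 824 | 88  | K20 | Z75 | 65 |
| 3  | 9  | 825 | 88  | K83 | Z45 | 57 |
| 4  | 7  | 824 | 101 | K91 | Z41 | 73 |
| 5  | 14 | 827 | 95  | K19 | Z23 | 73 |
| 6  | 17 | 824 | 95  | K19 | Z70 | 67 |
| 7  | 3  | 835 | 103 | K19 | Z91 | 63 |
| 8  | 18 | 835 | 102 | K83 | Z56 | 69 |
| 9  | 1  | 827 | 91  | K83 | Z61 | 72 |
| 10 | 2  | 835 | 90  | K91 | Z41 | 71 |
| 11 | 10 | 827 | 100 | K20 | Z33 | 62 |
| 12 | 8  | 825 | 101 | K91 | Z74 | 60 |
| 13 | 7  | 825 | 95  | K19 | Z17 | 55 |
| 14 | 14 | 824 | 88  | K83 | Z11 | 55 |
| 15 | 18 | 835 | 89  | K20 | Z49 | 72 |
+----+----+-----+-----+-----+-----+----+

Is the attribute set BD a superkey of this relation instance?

All 15 rows have distinct BD values, so BD → (all attributes) holds and BD is a superkey.

Yes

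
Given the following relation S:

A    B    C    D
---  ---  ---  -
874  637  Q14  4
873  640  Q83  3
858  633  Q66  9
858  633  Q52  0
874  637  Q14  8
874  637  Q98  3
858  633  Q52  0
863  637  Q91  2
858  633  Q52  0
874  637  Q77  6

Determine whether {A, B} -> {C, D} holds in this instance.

No

(A=874, B=637): 4 rows → {C,D} takes values {(Q14, 4), (Q14, 8), (Q98, 3), (Q77, 6)} — violation
(A=873, B=640): 1 row → {C,D} = (Q83, 3) ✓
(A=858, B=633): 4 rows → {C,D} takes values {(Q66, 9), (Q52, 0)} — violation
(A=863, B=637): 1 row → {C,D} = (Q91, 2) ✓
Two rows agree on {A, B} but differ on {C, D}, so {A, B} -> {C, D} does not hold.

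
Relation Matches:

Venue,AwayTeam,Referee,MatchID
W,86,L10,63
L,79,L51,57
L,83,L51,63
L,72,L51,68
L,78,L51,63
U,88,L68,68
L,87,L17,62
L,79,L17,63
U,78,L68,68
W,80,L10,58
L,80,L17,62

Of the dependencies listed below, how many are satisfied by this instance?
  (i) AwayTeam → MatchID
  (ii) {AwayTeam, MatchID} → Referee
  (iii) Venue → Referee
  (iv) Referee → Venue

(i) AwayTeam → MatchID: AwayTeam=79: 2 rows → MatchID takes values {57, 63} — violation; AwayTeam=78: 2 rows → MatchID takes values {63, 68} — violation; AwayTeam=80: 2 rows → MatchID takes values {58, 62} — violation — fails.
(ii) {AwayTeam, MatchID} → Referee: every LHS value maps to a single RHS value — holds.
(iii) Venue → Referee: Venue=L: 7 rows → Referee takes values {L51, L17} — violation — fails.
(iv) Referee → Venue: every LHS value maps to a single RHS value — holds.
2 of the 4 dependencies hold.

2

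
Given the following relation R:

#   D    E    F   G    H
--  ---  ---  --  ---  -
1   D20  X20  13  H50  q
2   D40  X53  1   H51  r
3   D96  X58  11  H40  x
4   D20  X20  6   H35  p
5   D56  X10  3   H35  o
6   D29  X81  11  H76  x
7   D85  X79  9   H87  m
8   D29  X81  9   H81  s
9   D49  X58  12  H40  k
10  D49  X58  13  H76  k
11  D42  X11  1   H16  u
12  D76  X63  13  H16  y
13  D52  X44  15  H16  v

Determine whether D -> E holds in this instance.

Yes

D=D20: rows 1, 4 → E = X20, X20 ✓
D=D40: row 2 → E = X53 ✓
D=D96: row 3 → E = X58 ✓
D=D56: row 5 → E = X10 ✓
D=D29: rows 6, 8 → E = X81, X81 ✓
D=D85: row 7 → E = X79 ✓
D=D49: rows 9, 10 → E = X58, X58 ✓
D=D42: row 11 → E = X11 ✓
D=D76: row 12 → E = X63 ✓
D=D52: row 13 → E = X44 ✓
Every D value is associated with a single E value, so D -> E holds.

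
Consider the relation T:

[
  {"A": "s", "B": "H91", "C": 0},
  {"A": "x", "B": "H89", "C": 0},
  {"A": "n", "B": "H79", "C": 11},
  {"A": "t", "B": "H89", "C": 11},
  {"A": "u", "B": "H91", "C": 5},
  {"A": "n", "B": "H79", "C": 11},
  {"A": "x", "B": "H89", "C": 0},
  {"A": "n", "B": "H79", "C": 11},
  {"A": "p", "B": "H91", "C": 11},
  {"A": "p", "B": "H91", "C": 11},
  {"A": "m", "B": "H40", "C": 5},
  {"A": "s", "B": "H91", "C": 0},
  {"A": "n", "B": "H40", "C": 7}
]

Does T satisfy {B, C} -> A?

(B=H91, C=0): 2 rows → A = s, s ✓
(B=H89, C=0): 2 rows → A = x, x ✓
(B=H79, C=11): 3 rows → A = n, n, n ✓
(B=H89, C=11): 1 row → A = t ✓
(B=H91, C=5): 1 row → A = u ✓
(B=H91, C=11): 2 rows → A = p, p ✓
(B=H40, C=5): 1 row → A = m ✓
(B=H40, C=7): 1 row → A = n ✓
Every {B, C} value is associated with a single A value, so {B, C} -> A holds.

Yes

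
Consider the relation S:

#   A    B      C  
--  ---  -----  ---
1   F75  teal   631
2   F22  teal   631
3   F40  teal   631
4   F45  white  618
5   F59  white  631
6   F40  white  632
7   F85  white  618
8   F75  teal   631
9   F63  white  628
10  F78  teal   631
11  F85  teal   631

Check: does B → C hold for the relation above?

B=teal: rows 1, 2, 3, 8, 10, 11 → C = 631, 631, 631, 631, 631, 631 ✓
B=white: rows 4, 5, 6, 7, 9 → C takes values {618, 631, 632, 628} — violation
Two rows agree on B but differ on C, so B → C does not hold.

No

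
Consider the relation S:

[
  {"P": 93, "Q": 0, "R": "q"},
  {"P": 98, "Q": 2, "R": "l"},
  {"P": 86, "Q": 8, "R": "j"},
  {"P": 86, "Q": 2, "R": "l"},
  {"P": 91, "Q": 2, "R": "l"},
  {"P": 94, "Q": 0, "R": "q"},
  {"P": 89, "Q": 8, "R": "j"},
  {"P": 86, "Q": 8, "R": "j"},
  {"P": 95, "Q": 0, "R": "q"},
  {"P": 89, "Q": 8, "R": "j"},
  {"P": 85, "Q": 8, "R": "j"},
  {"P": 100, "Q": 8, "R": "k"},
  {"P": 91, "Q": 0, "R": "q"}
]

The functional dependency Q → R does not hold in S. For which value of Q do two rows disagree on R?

8

Q=0: 4 rows → R = q, q, q, q ✓
Q=2: 3 rows → R = l, l, l ✓
Q=8: 6 rows → R takes values {j, k} — violation
The only Q value with inconsistent R is Q=8.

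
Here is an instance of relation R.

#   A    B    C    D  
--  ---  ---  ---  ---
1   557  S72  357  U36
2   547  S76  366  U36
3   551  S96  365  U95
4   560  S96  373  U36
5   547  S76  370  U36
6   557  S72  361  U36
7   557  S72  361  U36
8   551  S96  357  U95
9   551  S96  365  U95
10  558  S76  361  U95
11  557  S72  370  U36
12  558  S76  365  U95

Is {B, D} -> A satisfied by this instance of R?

(B=S72, D=U36): rows 1, 6, 7, 11 → A = 557, 557, 557, 557 ✓
(B=S76, D=U36): rows 2, 5 → A = 547, 547 ✓
(B=S96, D=U95): rows 3, 8, 9 → A = 551, 551, 551 ✓
(B=S96, D=U36): row 4 → A = 560 ✓
(B=S76, D=U95): rows 10, 12 → A = 558, 558 ✓
Every {B, D} value is associated with a single A value, so {B, D} -> A holds.

Yes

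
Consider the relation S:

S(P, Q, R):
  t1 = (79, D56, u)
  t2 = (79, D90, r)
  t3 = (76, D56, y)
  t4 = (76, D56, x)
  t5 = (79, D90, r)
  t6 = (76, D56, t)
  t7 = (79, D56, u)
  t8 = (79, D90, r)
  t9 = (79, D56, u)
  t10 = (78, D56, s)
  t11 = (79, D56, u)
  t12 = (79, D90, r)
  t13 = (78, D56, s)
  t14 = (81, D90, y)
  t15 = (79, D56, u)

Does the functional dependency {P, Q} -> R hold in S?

No

(P=79, Q=D56): rows 1, 7, 9, 11, 15 → R = u, u, u, u, u ✓
(P=79, Q=D90): rows 2, 5, 8, 12 → R = r, r, r, r ✓
(P=76, Q=D56): rows 3, 4, 6 → R takes values {y, x, t} — violation
(P=78, Q=D56): rows 10, 13 → R = s, s ✓
(P=81, Q=D90): row 14 → R = y ✓
Two rows agree on {P, Q} but differ on R, so {P, Q} -> R does not hold.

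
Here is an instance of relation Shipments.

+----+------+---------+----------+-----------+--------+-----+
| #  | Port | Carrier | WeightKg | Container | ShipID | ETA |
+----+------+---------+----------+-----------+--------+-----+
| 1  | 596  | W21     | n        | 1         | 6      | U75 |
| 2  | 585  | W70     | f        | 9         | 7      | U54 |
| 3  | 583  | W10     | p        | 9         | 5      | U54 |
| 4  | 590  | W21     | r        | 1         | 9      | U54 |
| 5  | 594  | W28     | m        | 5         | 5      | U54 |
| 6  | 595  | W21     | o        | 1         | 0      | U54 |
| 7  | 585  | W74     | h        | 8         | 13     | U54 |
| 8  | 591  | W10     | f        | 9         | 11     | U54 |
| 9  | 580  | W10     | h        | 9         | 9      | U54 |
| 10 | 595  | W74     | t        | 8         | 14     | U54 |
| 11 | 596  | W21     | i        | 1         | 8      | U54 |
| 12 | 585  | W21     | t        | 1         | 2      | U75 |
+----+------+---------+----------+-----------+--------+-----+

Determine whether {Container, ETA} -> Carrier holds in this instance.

No

(Container=1, ETA=U75): rows 1, 12 → Carrier = W21, W21 ✓
(Container=9, ETA=U54): rows 2, 3, 8, 9 → Carrier takes values {W70, W10} — violation
(Container=1, ETA=U54): rows 4, 6, 11 → Carrier = W21, W21, W21 ✓
(Container=5, ETA=U54): row 5 → Carrier = W28 ✓
(Container=8, ETA=U54): rows 7, 10 → Carrier = W74, W74 ✓
Two rows agree on {Container, ETA} but differ on Carrier, so {Container, ETA} -> Carrier does not hold.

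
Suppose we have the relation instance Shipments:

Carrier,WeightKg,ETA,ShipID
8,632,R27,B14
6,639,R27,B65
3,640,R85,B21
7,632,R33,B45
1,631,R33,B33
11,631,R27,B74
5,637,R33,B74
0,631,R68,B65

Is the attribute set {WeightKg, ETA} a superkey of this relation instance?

All 8 rows have distinct {WeightKg, ETA} values, so {WeightKg, ETA} → (all attributes) holds and {WeightKg, ETA} is a superkey.

Yes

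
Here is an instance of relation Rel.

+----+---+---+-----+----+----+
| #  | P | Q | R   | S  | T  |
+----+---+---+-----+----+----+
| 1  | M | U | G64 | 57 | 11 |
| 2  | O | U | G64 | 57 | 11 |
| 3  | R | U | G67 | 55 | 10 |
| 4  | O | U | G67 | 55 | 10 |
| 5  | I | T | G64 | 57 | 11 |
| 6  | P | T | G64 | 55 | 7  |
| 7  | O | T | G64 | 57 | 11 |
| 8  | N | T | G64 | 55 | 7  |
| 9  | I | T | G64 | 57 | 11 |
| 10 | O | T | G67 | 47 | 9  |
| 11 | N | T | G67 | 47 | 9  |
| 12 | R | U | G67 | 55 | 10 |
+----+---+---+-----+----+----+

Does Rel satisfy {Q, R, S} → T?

Yes

(Q=U, R=G64, S=57): rows 1, 2 → T = 11, 11 ✓
(Q=U, R=G67, S=55): rows 3, 4, 12 → T = 10, 10, 10 ✓
(Q=T, R=G64, S=57): rows 5, 7, 9 → T = 11, 11, 11 ✓
(Q=T, R=G64, S=55): rows 6, 8 → T = 7, 7 ✓
(Q=T, R=G67, S=47): rows 10, 11 → T = 9, 9 ✓
Every {Q, R, S} value is associated with a single T value, so {Q, R, S} → T holds.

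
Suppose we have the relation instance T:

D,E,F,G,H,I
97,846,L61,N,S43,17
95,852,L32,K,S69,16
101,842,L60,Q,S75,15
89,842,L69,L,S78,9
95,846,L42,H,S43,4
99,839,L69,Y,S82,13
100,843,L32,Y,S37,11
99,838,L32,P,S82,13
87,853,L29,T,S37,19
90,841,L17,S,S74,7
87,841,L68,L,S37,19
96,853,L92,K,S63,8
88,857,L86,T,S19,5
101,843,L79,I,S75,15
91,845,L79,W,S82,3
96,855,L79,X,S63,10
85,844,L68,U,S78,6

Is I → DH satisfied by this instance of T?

Yes

I=17: 1 row → {D,H} = (97, S43) ✓
I=16: 1 row → {D,H} = (95, S69) ✓
I=15: 2 rows → {D,H} = (101, S75), (101, S75) ✓
I=9: 1 row → {D,H} = (89, S78) ✓
I=4: 1 row → {D,H} = (95, S43) ✓
I=13: 2 rows → {D,H} = (99, S82), (99, S82) ✓
I=11: 1 row → {D,H} = (100, S37) ✓
I=19: 2 rows → {D,H} = (87, S37), (87, S37) ✓
I=7: 1 row → {D,H} = (90, S74) ✓
I=8: 1 row → {D,H} = (96, S63) ✓
I=5: 1 row → {D,H} = (88, S19) ✓
I=3: 1 row → {D,H} = (91, S82) ✓
I=10: 1 row → {D,H} = (96, S63) ✓
I=6: 1 row → {D,H} = (85, S78) ✓
Every I value is associated with a single DH value, so I → DH holds.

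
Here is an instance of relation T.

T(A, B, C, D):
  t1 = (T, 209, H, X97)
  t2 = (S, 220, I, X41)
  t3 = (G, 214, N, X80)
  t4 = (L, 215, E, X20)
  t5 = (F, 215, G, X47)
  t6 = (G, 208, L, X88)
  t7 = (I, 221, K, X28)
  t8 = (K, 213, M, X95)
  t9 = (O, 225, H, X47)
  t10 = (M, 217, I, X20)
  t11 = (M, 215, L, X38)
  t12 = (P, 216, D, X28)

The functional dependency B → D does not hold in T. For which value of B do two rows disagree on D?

B=209: row 1 → D = X97 ✓
B=220: row 2 → D = X41 ✓
B=214: row 3 → D = X80 ✓
B=215: rows 4, 5, 11 → D takes values {X20, X47, X38} — violation
B=208: row 6 → D = X88 ✓
B=221: row 7 → D = X28 ✓
B=213: row 8 → D = X95 ✓
B=225: row 9 → D = X47 ✓
B=217: row 10 → D = X20 ✓
B=216: row 12 → D = X28 ✓
The only B value with inconsistent D is B=215.

215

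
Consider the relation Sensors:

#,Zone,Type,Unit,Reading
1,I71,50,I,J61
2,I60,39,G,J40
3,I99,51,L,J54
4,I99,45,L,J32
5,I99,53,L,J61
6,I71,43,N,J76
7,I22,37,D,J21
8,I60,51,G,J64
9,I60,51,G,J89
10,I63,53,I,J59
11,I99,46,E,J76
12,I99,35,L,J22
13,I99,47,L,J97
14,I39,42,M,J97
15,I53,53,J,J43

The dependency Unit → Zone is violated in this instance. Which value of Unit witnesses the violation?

Unit=I: rows 1, 10 → Zone takes values {I71, I63} — violation
Unit=G: rows 2, 8, 9 → Zone = I60, I60, I60 ✓
Unit=L: rows 3, 4, 5, 12, 13 → Zone = I99, I99, I99, I99, I99 ✓
Unit=N: row 6 → Zone = I71 ✓
Unit=D: row 7 → Zone = I22 ✓
Unit=E: row 11 → Zone = I99 ✓
Unit=M: row 14 → Zone = I39 ✓
Unit=J: row 15 → Zone = I53 ✓
The only Unit value with inconsistent Zone is Unit=I.

I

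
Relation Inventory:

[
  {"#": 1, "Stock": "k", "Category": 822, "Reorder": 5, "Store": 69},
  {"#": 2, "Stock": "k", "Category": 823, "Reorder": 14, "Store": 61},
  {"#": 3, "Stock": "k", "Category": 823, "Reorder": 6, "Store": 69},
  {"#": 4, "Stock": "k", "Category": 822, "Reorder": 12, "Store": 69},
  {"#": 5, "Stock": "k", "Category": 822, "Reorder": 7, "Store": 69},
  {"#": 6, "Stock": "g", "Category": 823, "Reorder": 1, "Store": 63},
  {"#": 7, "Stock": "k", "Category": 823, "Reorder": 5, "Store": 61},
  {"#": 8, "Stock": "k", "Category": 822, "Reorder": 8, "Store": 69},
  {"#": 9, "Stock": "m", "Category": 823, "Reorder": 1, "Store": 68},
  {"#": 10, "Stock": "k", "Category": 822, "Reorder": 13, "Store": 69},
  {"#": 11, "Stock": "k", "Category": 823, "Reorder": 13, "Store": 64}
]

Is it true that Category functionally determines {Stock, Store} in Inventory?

No

Category=822: rows 1, 4, 5, 8, 10 → {Stock,Store} = (k, 69), (k, 69), (k, 69), (k, 69), (k, 69) ✓
Category=823: rows 2, 3, 6, 7, 9, 11 → {Stock,Store} takes values {(k, 61), (k, 69), (g, 63), (m, 68), (k, 64)} — violation
Two rows agree on Category but differ on {Stock, Store}, so Category -> {Stock, Store} does not hold.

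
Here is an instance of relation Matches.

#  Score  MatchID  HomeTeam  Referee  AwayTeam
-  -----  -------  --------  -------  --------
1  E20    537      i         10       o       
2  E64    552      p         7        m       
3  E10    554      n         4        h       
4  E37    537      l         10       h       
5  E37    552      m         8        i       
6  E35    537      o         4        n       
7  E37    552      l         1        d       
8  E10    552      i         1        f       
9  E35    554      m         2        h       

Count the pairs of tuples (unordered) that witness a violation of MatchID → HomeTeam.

10

MatchID=537: violating pairs (1,4), (1,6), (4,6) — 3 pairs.
MatchID=552: violating pairs (2,5), (2,7), (2,8), (5,7), (5,8), (7,8) — 6 pairs.
MatchID=554: violating pairs (3,9) — 1 pair.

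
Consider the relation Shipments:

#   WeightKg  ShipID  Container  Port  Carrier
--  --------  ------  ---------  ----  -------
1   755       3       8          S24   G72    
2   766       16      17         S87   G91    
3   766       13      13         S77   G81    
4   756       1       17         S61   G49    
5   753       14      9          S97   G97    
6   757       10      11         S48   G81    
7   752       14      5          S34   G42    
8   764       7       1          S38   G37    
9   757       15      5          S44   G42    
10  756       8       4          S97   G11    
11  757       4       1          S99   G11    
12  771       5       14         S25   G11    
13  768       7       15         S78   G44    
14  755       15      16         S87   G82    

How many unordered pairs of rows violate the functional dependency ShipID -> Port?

3

ShipID=14: violating pairs (5,7) — 1 pair.
ShipID=7: violating pairs (8,13) — 1 pair.
ShipID=15: violating pairs (9,14) — 1 pair.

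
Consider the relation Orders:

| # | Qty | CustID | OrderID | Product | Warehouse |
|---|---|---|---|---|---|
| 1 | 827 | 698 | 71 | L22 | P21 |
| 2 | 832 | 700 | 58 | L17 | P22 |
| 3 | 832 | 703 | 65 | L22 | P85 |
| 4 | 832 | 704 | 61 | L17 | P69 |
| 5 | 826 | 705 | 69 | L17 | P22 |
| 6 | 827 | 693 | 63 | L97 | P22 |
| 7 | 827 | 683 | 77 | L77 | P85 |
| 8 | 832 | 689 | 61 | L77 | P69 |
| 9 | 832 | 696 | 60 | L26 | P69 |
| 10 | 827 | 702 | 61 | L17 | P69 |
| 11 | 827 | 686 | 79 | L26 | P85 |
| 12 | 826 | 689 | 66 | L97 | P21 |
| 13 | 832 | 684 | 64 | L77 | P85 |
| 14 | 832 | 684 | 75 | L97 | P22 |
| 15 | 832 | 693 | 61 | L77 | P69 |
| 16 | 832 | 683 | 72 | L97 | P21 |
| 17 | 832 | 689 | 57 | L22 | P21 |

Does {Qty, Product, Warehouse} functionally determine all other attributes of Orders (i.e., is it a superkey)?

Rows 8 and 15 have the same {Qty, Product, Warehouse} value (Qty=832, Product=L77, Warehouse=P69) but are distinct tuples, so {Qty, Product, Warehouse} does not determine every attribute — not a superkey.

No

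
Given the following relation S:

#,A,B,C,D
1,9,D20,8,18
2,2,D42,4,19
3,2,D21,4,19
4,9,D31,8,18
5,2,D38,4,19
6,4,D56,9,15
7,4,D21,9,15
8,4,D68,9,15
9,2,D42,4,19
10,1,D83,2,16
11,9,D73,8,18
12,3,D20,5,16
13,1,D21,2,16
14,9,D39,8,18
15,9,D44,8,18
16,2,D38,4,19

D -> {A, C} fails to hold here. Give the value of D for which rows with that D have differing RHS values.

D=18: rows 1, 4, 11, 14, 15 → {A,C} = (9, 8), (9, 8), (9, 8), (9, 8), (9, 8) ✓
D=19: rows 2, 3, 5, 9, 16 → {A,C} = (2, 4), (2, 4), (2, 4), (2, 4), (2, 4) ✓
D=15: rows 6, 7, 8 → {A,C} = (4, 9), (4, 9), (4, 9) ✓
D=16: rows 10, 12, 13 → {A,C} takes values {(1, 2), (3, 5)} — violation
The only D value with inconsistent RHS is D=16.

16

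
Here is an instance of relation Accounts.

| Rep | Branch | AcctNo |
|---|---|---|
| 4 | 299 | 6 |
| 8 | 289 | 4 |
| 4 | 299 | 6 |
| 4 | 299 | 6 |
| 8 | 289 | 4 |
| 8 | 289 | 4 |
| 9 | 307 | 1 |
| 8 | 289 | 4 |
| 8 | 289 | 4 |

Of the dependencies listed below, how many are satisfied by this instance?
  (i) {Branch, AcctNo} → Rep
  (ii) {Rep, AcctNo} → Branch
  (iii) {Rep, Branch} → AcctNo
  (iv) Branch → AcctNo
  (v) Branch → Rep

(i) {Branch, AcctNo} → Rep: every LHS value maps to a single RHS value — holds.
(ii) {Rep, AcctNo} → Branch: every LHS value maps to a single RHS value — holds.
(iii) {Rep, Branch} → AcctNo: every LHS value maps to a single RHS value — holds.
(iv) Branch → AcctNo: every LHS value maps to a single RHS value — holds.
(v) Branch → Rep: every LHS value maps to a single RHS value — holds.
5 of the 5 dependencies hold.

5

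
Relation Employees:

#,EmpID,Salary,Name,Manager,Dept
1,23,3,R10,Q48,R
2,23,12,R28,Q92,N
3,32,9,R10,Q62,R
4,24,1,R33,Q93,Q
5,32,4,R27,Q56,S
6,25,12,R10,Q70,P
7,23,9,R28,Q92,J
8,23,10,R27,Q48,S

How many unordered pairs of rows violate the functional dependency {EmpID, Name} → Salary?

(EmpID=23, Name=R28): violating pairs (2,7) — 1 pair.

1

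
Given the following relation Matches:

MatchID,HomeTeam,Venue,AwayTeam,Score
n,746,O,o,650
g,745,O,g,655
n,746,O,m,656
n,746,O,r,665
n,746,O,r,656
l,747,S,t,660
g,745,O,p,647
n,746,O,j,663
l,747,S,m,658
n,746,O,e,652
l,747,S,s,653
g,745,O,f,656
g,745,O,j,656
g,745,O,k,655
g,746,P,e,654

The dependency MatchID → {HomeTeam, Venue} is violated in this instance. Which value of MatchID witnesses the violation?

MatchID=n: 6 rows → {HomeTeam,Venue} = (746, O), (746, O), (746, O), (746, O), (746, O), (746, O) ✓
MatchID=g: 6 rows → {HomeTeam,Venue} takes values {(745, O), (746, P)} — violation
MatchID=l: 3 rows → {HomeTeam,Venue} = (747, S), (747, S), (747, S) ✓
The only MatchID value with inconsistent RHS is MatchID=g.

g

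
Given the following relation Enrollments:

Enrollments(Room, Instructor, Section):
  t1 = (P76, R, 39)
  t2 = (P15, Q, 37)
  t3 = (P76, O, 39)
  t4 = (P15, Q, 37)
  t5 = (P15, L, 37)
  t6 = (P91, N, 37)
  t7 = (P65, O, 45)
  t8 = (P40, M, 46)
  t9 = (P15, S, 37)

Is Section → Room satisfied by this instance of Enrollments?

No

Section=39: rows 1, 3 → Room = P76, P76 ✓
Section=37: rows 2, 4, 5, 6, 9 → Room takes values {P15, P91} — violation
Section=45: row 7 → Room = P65 ✓
Section=46: row 8 → Room = P40 ✓
Two rows agree on Section but differ on Room, so Section → Room does not hold.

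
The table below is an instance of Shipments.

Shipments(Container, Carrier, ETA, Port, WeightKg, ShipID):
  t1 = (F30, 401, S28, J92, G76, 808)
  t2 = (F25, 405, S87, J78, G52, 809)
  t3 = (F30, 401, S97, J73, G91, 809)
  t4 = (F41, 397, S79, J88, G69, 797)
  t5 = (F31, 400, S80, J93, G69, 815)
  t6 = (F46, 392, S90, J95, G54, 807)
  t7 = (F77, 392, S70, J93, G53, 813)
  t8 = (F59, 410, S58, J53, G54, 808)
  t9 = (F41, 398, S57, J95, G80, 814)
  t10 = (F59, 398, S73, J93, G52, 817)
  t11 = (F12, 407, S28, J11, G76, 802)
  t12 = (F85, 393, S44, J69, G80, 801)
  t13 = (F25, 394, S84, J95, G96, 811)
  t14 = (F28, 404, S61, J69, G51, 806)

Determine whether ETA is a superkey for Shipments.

Rows 1 and 11 have the same ETA value ETA=S28 but are distinct tuples, so ETA does not determine every attribute — not a superkey.

No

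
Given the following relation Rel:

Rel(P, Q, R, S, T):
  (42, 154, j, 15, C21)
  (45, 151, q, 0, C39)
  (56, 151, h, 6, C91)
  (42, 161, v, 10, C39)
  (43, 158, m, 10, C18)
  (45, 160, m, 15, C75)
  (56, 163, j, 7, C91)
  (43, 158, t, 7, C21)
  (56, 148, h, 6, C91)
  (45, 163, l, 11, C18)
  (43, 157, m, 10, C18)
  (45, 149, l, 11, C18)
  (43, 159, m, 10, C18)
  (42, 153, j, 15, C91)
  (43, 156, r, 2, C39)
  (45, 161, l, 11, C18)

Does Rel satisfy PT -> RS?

(P=42, T=C21): 1 row → {R,S} = (j, 15) ✓
(P=45, T=C39): 1 row → {R,S} = (q, 0) ✓
(P=56, T=C91): 3 rows → {R,S} takes values {(h, 6), (j, 7)} — violation
(P=42, T=C39): 1 row → {R,S} = (v, 10) ✓
(P=43, T=C18): 3 rows → {R,S} = (m, 10), (m, 10), (m, 10) ✓
(P=45, T=C75): 1 row → {R,S} = (m, 15) ✓
(P=43, T=C21): 1 row → {R,S} = (t, 7) ✓
(P=45, T=C18): 3 rows → {R,S} = (l, 11), (l, 11), (l, 11) ✓
(P=42, T=C91): 1 row → {R,S} = (j, 15) ✓
(P=43, T=C39): 1 row → {R,S} = (r, 2) ✓
Two rows agree on PT but differ on RS, so PT -> RS does not hold.

No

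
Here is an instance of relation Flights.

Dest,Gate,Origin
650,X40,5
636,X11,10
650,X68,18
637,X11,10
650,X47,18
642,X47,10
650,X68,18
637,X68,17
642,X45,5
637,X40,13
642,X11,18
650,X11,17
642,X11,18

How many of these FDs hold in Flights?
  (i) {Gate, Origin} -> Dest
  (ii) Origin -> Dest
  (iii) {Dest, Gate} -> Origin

1

(i) {Gate, Origin} -> Dest: (Gate=X11, Origin=10): 2 rows → Dest takes values {636, 637} — violation — fails.
(ii) Origin -> Dest: Origin=5: 2 rows → Dest takes values {650, 642} — violation; Origin=10: 3 rows → Dest takes values {636, 637, 642} — violation; Origin=18: 5 rows → Dest takes values {650, 642} — violation; Origin=17: 2 rows → Dest takes values {637, 650} — violation — fails.
(iii) {Dest, Gate} -> Origin: every LHS value maps to a single RHS value — holds.
1 of the 3 dependencies holds.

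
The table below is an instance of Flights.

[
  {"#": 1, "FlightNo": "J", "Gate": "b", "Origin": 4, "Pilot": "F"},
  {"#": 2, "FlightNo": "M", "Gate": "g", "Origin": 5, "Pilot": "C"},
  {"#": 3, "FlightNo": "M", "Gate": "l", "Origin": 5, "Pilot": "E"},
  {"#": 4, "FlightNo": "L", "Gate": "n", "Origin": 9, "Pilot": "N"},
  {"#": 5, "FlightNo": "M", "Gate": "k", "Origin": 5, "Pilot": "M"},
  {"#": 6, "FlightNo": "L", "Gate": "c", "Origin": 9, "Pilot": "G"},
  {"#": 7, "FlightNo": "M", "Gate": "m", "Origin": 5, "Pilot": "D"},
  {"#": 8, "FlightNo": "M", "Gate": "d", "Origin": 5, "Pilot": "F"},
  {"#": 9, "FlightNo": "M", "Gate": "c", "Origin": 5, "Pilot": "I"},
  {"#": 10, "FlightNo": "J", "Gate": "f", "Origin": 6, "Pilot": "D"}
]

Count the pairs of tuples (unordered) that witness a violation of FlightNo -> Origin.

1

FlightNo=J: violating pairs (1,10) — 1 pair.
FlightNo=M: all 6 rows agree on Origin — 0 pairs.
FlightNo=L: all 2 rows agree on Origin — 0 pairs.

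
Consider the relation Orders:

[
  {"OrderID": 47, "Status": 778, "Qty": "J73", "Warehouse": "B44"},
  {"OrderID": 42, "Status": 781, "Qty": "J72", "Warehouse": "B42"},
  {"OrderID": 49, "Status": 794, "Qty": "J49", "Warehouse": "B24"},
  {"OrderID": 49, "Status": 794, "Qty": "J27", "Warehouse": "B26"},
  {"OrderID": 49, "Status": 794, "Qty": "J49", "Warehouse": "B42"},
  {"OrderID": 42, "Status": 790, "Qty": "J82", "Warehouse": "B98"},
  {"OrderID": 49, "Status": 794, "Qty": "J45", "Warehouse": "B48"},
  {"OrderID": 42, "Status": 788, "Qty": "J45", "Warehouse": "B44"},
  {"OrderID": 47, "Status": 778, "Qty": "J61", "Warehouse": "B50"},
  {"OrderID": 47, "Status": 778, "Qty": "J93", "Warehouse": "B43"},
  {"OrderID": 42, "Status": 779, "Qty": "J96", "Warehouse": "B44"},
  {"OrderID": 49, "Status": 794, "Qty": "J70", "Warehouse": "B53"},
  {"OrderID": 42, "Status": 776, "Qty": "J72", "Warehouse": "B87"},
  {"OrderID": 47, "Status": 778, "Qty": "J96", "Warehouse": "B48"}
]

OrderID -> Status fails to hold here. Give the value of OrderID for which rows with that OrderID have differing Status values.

42

OrderID=47: 4 rows → Status = 778, 778, 778, 778 ✓
OrderID=42: 5 rows → Status takes values {781, 790, 788, 779, 776} — violation
OrderID=49: 5 rows → Status = 794, 794, 794, 794, 794 ✓
The only OrderID value with inconsistent Status is OrderID=42.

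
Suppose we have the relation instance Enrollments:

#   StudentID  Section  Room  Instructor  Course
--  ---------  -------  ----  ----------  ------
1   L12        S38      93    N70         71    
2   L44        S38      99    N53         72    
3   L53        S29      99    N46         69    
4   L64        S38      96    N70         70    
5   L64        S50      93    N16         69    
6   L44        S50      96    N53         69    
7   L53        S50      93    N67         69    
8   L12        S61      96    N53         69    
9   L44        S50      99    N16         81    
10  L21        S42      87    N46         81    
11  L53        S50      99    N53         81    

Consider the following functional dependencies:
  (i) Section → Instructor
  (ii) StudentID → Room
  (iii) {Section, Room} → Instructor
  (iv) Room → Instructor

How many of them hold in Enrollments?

(i) Section → Instructor: Section=S38: rows 1, 2, 4 → Instructor takes values {N70, N53} — violation; Section=S50: rows 5, 6, 7, 9, 11 → Instructor takes values {N16, N53, N67} — violation — fails.
(ii) StudentID → Room: StudentID=L12: rows 1, 8 → Room takes values {93, 96} — violation; StudentID=L44: rows 2, 6, 9 → Room takes values {99, 96} — violation; StudentID=L53: rows 3, 7, 11 → Room takes values {99, 93} — violation; StudentID=L64: rows 4, 5 → Room takes values {96, 93} — violation — fails.
(iii) {Section, Room} → Instructor: (Section=S50, Room=93): rows 5, 7 → Instructor takes values {N16, N67} — violation; (Section=S50, Room=99): rows 9, 11 → Instructor takes values {N16, N53} — violation — fails.
(iv) Room → Instructor: Room=93: rows 1, 5, 7 → Instructor takes values {N70, N16, N67} — violation; Room=99: rows 2, 3, 9, 11 → Instructor takes values {N53, N46, N16} — violation; Room=96: rows 4, 6, 8 → Instructor takes values {N70, N53} — violation — fails.
None of the 4 dependencies hold.

0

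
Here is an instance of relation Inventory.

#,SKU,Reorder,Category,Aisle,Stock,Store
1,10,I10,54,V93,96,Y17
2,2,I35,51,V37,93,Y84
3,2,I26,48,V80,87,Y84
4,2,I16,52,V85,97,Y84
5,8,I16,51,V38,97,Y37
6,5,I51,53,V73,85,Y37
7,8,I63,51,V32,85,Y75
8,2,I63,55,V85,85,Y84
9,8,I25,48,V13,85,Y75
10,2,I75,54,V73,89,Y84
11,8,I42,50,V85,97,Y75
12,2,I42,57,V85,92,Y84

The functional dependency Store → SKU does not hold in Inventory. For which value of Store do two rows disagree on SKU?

Store=Y17: row 1 → SKU = 10 ✓
Store=Y84: rows 2, 3, 4, 8, 10, 12 → SKU = 2, 2, 2, 2, 2, 2 ✓
Store=Y37: rows 5, 6 → SKU takes values {8, 5} — violation
Store=Y75: rows 7, 9, 11 → SKU = 8, 8, 8 ✓
The only Store value with inconsistent SKU is Store=Y37.

Y37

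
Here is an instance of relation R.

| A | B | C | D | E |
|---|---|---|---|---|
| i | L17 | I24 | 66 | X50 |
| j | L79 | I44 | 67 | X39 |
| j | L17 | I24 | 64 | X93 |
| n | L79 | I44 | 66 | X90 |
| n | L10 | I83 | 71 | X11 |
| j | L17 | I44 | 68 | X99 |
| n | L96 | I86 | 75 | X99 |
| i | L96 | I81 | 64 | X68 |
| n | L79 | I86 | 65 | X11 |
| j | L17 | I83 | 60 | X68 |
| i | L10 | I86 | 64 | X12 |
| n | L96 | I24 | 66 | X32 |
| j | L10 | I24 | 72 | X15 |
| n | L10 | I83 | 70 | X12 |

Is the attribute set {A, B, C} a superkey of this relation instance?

Two distinct rows share (A=n, B=L10, C=I83), so {A, B, C} does not determine every attribute — not a superkey.

No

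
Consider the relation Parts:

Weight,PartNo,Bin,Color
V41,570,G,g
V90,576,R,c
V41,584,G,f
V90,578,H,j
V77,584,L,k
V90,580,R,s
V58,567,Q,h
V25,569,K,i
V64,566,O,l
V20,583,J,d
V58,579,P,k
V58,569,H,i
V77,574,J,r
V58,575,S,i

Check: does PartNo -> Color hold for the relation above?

PartNo=570: 1 row → Color = g ✓
PartNo=576: 1 row → Color = c ✓
PartNo=584: 2 rows → Color takes values {f, k} — violation
PartNo=578: 1 row → Color = j ✓
PartNo=580: 1 row → Color = s ✓
PartNo=567: 1 row → Color = h ✓
PartNo=569: 2 rows → Color = i, i ✓
PartNo=566: 1 row → Color = l ✓
PartNo=583: 1 row → Color = d ✓
PartNo=579: 1 row → Color = k ✓
PartNo=574: 1 row → Color = r ✓
PartNo=575: 1 row → Color = i ✓
Two rows agree on PartNo but differ on Color, so PartNo -> Color does not hold.

No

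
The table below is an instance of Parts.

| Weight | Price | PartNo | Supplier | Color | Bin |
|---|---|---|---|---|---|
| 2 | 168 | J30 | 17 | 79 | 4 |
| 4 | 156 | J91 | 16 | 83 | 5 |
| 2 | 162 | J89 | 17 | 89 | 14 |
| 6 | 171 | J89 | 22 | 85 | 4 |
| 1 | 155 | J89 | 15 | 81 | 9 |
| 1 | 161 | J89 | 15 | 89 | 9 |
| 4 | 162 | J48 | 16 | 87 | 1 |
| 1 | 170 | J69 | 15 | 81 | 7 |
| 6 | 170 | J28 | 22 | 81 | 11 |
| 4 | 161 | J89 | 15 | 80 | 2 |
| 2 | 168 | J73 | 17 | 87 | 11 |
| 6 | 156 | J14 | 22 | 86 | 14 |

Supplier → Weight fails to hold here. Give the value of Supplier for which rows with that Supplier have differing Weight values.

15

Supplier=17: 3 rows → Weight = 2, 2, 2 ✓
Supplier=16: 2 rows → Weight = 4, 4 ✓
Supplier=22: 3 rows → Weight = 6, 6, 6 ✓
Supplier=15: 4 rows → Weight takes values {1, 4} — violation
The only Supplier value with inconsistent Weight is Supplier=15.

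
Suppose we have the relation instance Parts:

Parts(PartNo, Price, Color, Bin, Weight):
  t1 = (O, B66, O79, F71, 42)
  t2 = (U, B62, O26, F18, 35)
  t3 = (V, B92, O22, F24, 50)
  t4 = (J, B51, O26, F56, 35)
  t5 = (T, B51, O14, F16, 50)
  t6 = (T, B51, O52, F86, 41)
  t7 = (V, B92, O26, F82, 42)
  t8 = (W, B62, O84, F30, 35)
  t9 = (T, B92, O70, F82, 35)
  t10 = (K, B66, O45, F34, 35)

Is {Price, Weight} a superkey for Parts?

No

Rows 2 and 8 have the same {Price, Weight} value (Price=B62, Weight=35) but are distinct tuples, so {Price, Weight} does not determine every attribute — not a superkey.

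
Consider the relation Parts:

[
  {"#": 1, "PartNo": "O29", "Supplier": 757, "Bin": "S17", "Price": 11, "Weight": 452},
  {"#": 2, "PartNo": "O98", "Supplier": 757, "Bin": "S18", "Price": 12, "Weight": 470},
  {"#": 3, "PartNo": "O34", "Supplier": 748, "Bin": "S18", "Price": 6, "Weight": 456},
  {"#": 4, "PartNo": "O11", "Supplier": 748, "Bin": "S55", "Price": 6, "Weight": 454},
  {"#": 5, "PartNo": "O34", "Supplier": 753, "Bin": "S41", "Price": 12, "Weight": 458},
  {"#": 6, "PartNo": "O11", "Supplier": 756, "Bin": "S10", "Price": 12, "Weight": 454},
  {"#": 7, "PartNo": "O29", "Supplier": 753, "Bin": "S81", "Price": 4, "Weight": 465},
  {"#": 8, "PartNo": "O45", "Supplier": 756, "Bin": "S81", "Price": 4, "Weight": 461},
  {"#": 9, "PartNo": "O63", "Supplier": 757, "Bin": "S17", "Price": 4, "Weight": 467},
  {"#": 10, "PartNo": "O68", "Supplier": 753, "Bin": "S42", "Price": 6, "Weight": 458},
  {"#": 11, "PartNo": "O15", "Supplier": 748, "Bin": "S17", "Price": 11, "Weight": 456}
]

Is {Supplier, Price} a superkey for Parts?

Rows 3 and 4 have the same {Supplier, Price} value (Supplier=748, Price=6) but are distinct tuples, so {Supplier, Price} does not determine every attribute — not a superkey.

No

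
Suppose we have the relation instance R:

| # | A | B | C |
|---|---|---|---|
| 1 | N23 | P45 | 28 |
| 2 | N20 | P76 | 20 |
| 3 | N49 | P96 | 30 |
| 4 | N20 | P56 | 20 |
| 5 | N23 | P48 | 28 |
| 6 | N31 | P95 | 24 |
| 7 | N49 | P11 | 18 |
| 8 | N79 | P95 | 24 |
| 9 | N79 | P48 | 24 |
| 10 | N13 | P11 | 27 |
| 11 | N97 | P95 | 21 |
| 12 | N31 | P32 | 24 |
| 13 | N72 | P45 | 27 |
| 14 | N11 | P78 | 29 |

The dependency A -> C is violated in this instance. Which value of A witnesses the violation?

A=N23: rows 1, 5 → C = 28, 28 ✓
A=N20: rows 2, 4 → C = 20, 20 ✓
A=N49: rows 3, 7 → C takes values {30, 18} — violation
A=N31: rows 6, 12 → C = 24, 24 ✓
A=N79: rows 8, 9 → C = 24, 24 ✓
A=N13: row 10 → C = 27 ✓
A=N97: row 11 → C = 21 ✓
A=N72: row 13 → C = 27 ✓
A=N11: row 14 → C = 29 ✓
The only A value with inconsistent C is A=N49.

N49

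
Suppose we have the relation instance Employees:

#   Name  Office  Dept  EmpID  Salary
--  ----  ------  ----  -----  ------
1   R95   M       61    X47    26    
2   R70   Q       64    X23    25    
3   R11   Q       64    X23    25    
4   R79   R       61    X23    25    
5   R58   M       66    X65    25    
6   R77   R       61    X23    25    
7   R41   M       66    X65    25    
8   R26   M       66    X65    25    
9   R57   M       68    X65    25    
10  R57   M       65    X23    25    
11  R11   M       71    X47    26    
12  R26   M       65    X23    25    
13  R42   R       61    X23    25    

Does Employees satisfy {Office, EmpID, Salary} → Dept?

No

(Office=M, EmpID=X47, Salary=26): rows 1, 11 → Dept takes values {61, 71} — violation
(Office=Q, EmpID=X23, Salary=25): rows 2, 3 → Dept = 64, 64 ✓
(Office=R, EmpID=X23, Salary=25): rows 4, 6, 13 → Dept = 61, 61, 61 ✓
(Office=M, EmpID=X65, Salary=25): rows 5, 7, 8, 9 → Dept takes values {66, 68} — violation
(Office=M, EmpID=X23, Salary=25): rows 10, 12 → Dept = 65, 65 ✓
Two rows agree on {Office, EmpID, Salary} but differ on Dept, so {Office, EmpID, Salary} → Dept does not hold.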